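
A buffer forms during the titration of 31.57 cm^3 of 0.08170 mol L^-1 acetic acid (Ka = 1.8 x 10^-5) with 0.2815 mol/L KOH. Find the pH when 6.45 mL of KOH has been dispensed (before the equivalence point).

5.12

Initial n(CH3COOH) = 0.08170 x 0.03157 = 0.002579 mol.
n(KOH) added = 0.2815 x 0.006450 = 0.001816 mol, converting that many moles of CH3COOH to CH3COO-.
Remaining n(CH3COOH) = 0.0007636 mol; n(CH3COO-) = 0.001816 mol.
By Henderson-Hasselbalch, pH = pKa + log([A^-]/[HA]) = 4.74 + log(0.001816/0.0007636) = 4.74 + (+0.38) = 5.12.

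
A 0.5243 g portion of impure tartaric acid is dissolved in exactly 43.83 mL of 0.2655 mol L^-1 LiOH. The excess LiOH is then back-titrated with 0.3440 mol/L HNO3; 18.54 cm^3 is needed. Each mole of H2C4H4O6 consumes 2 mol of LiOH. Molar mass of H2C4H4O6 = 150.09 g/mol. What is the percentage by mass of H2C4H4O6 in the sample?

Total n(LiOH) added = 0.2655 x 0.04383 = 0.01164 mol.
n(HNO3) used = 0.3440 x 0.01854 = 0.006378 mol, which equals the excess n(LiOH).
So n(LiOH) consumed by the sample = 0.01164 - 0.006378 = 0.005259 mol.
n(H2C4H4O6) = 0.005259 / 2 = 0.002630 mol.
mass H2C4H4O6 = 0.002630 x 150.09 = 0.3947 g, so %H2C4H4O6 = 0.3947/0.5243 x 100 = 75.3%.

75.3%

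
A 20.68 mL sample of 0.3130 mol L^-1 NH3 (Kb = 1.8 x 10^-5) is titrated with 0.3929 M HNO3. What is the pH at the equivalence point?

5.01

n(NH3) = 0.3130 x 0.02068 = 0.006473 mol; V(HNO3) at equivalence = 0.006473/0.3929 = 0.01647 L.
At equivalence the base is fully converted to NH4+; total volume = 0.03715 L, so [NH4+] = 0.006473/0.03715 = 0.1742 M.
Ka(NH4+) = Kw/Kb = 1.0e-14 / 1.8 x 10^-5 = 5.56e-10.
[H^+] = sqrt(Ka x [NH4+]) = sqrt(5.56e-10 x 0.1742) = 9.84e-6 M.
pH = -log(9.84e-6) = 5.01.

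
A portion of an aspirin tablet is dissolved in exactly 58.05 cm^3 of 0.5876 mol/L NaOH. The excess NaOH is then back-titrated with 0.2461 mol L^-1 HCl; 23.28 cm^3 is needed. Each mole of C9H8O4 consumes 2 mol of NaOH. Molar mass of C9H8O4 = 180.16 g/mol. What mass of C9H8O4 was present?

2.56 g

Total n(NaOH) added = 0.5876 x 0.05805 = 0.03411 mol.
n(HCl) used = 0.2461 x 0.02328 = 0.005729 mol, which equals the excess n(NaOH).
So n(NaOH) consumed by the sample = 0.03411 - 0.005729 = 0.02838 mol.
n(C9H8O4) = 0.02838 / 2 = 0.01419 mol.
mass = 0.01419 mol x 180.16 g/mol = 2.56 g.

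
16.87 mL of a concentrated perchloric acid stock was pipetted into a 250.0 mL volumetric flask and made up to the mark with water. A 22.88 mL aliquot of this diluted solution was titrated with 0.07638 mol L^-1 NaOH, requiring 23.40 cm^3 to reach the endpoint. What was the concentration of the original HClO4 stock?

1.16 M

n(NaOH) = 0.07638 x 0.02340 = 0.001787 mol.
n(HClO4) in the aliquot = 0.001787 mol.
[diluted HClO4] = 0.001787 / 0.02288 = 0.07812 M.
Dilution factor = 250.0/16.87 = 14.82, so [stock] = 0.07812 x 14.82 = 1.16 M.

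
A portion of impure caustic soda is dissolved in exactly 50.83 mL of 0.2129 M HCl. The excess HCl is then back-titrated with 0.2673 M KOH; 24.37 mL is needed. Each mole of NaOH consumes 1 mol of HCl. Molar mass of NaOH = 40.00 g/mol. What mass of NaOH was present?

0.172 g

Total n(HCl) added = 0.2129 x 0.05083 = 0.01082 mol.
n(KOH) used = 0.2673 x 0.02437 = 0.006514 mol, which equals the excess n(HCl).
So n(HCl) consumed by the sample = 0.01082 - 0.006514 = 0.004308 mol.
n(NaOH) = 0.004308 / 1 = 0.004308 mol.
mass = 0.004308 mol x 40.00 g/mol = 0.172 g.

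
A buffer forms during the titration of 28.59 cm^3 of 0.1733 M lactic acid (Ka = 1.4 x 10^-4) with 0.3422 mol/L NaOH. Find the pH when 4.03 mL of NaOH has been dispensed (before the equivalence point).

3.44

Initial n(HC3H5O3) = 0.1733 x 0.02859 = 0.004955 mol.
n(NaOH) added = 0.3422 x 0.004030 = 0.001379 mol, converting that many moles of HC3H5O3 to C3H5O3-.
Remaining n(HC3H5O3) = 0.003576 mol; n(C3H5O3-) = 0.001379 mol.
By Henderson-Hasselbalch, pH = pKa + log([A^-]/[HA]) = 3.85 + log(0.001379/0.003576) = 3.85 + (-0.41) = 3.44.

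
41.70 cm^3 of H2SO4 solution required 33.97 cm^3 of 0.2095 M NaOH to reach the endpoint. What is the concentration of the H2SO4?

n(NaOH) delivered = 0.2095 x 0.03397 = 0.007117 mol.
The reaction is 1 H2SO4 + 2 NaOH, so n(H2SO4) = 0.007117 x 1/2 = 0.003558 mol.
[H2SO4] = 0.003558 mol / 0.04170 L = 0.0853 M.

0.0853 M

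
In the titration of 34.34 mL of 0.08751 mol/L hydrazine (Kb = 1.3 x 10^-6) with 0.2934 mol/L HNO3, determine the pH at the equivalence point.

n(N2H4) = 0.08751 x 0.03434 = 0.003005 mol; V(HNO3) at equivalence = 0.003005/0.2934 = 0.01024 L.
At equivalence the base is fully converted to N2H5+; total volume = 0.04458 L, so [N2H5+] = 0.003005/0.04458 = 0.06741 M.
Ka(N2H5+) = Kw/Kb = 1.0e-14 / 1.3 x 10^-6 = 7.69e-9.
[H^+] = sqrt(Ka x [N2H5+]) = sqrt(7.69e-9 x 0.06741) = 2.28e-5 M.
pH = -log(2.28e-5) = 4.64.

4.64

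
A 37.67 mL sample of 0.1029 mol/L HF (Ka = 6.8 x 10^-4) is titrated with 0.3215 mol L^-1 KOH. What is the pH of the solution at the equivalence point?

8.03

n(HF) = 0.1029 x 0.03767 = 0.003876 mol; V(KOH) at equivalence = 0.003876/0.3215 = 0.01206 L.
At equivalence all the acid is converted to F-; total volume = 0.03767 + 0.01206 = 0.04973 L, so [F-] = 0.003876/0.04973 = 0.07795 M.
Kb = Kw/Ka = 1.0e-14 / 6.8 x 10^-4 = 1.47e-11.
[OH^-] = sqrt(Kb x [F-]) = sqrt(1.47e-11 x 0.07795) = 1.07e-6 M.
pOH = 5.97, so pH = 14.00 - 5.97 = 8.03.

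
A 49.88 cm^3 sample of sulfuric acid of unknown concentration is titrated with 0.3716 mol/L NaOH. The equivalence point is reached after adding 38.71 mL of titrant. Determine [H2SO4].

0.144 M

n(NaOH) delivered = 0.3716 x 0.03871 = 0.01438 mol.
The reaction is 1 H2SO4 + 2 NaOH, so n(H2SO4) = 0.01438 x 1/2 = 0.007192 mol.
[H2SO4] = 0.007192 mol / 0.04988 L = 0.144 M.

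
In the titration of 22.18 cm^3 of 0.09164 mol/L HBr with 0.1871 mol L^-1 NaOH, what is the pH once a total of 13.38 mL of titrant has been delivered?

n(acid) = 0.09164 x 0.02218 = 0.002033 mol; n(NaOH) added = 0.1871 x 0.01338 = 0.002503 mol.
Base is in excess by 0.002503 - 0.002033 = 0.0004708 mol in a total volume of 0.03556 L.
[OH^-] = 0.0004708/0.03556 = 0.01324 M, so pOH = 1.88 and pH = 14.00 - 1.88 = 12.12.

12.12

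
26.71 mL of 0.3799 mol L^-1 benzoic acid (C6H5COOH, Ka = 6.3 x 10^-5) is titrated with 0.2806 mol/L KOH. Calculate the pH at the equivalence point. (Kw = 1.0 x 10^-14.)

8.70

n(C6H5COOH) = 0.3799 x 0.02671 = 0.01015 mol; V(KOH) at equivalence = 0.01015/0.2806 = 0.03616 L.
At equivalence all the acid is converted to C6H5COO-; total volume = 0.02671 + 0.03616 = 0.06287 L, so [C6H5COO-] = 0.01015/0.06287 = 0.1614 M.
Kb = Kw/Ka = 1.0e-14 / 6.3 x 10^-5 = 1.59e-10.
[OH^-] = sqrt(Kb x [C6H5COO-]) = sqrt(1.59e-10 x 0.1614) = 5.06e-6 M.
pOH = 5.30, so pH = 14.00 - 5.30 = 8.70.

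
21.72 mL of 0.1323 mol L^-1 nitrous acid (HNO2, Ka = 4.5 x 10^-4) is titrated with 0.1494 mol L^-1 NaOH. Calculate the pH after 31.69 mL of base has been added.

12.54

n(acid) = 0.1323 x 0.02172 = 0.002874 mol; n(NaOH) added = 0.1494 x 0.03169 = 0.004734 mol.
Base is in excess by 0.004734 - 0.002874 = 0.001861 mol in a total volume of 0.05341 L.
[OH^-] = 0.001861/0.05341 = 0.03484 M, so pOH = 1.46 and pH = 14.00 - 1.46 = 12.54.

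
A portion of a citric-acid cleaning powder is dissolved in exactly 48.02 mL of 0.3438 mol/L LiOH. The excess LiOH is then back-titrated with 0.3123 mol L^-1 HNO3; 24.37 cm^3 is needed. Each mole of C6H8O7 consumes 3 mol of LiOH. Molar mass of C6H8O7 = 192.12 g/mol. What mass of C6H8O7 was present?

0.570 g

Total n(LiOH) added = 0.3438 x 0.04802 = 0.01651 mol.
n(HNO3) used = 0.3123 x 0.02437 = 0.007611 mol, which equals the excess n(LiOH).
So n(LiOH) consumed by the sample = 0.01651 - 0.007611 = 0.008899 mol.
n(C6H8O7) = 0.008899 / 3 = 0.002966 mol.
mass = 0.002966 mol x 192.12 g/mol = 0.570 g.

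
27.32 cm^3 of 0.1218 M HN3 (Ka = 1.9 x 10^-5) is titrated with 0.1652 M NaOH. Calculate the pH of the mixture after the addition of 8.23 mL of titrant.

4.56

Initial n(HN3) = 0.1218 x 0.02732 = 0.003328 mol.
n(NaOH) added = 0.1652 x 0.008230 = 0.001360 mol, converting that many moles of HN3 to N3-.
Remaining n(HN3) = 0.001968 mol; n(N3-) = 0.001360 mol.
By Henderson-Hasselbalch, pH = pKa + log([A^-]/[HA]) = 4.72 + log(0.001360/0.001968) = 4.72 + (-0.16) = 4.56.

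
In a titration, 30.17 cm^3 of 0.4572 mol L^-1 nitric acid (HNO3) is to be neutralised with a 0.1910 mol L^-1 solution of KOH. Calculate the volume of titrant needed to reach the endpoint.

72.2 mL

n(HNO3) = 0.4572 mol/L x 0.03017 L = 0.01379 mol.
At equivalence n(KOH) = n(HNO3) = 0.01379 mol.
V(KOH) = 0.01379 / 0.1910 = 0.07222 L = 72.2 mL.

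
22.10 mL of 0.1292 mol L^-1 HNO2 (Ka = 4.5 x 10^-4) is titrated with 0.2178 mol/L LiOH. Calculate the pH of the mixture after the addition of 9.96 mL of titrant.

Initial n(HNO2) = 0.1292 x 0.02210 = 0.002855 mol.
n(LiOH) added = 0.2178 x 0.009960 = 0.002169 mol, converting that many moles of HNO2 to NO2-.
Remaining n(HNO2) = 0.0006860 mol; n(NO2-) = 0.002169 mol.
By Henderson-Hasselbalch, pH = pKa + log([A^-]/[HA]) = 3.35 + log(0.002169/0.0006860) = 3.35 + (+0.50) = 3.85.

3.85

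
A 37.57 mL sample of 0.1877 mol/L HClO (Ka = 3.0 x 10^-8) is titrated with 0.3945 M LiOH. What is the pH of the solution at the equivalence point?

10.31

n(HClO) = 0.1877 x 0.03757 = 0.007052 mol; V(LiOH) at equivalence = 0.007052/0.3945 = 0.01788 L.
At equivalence all the acid is converted to ClO-; total volume = 0.03757 + 0.01788 = 0.05545 L, so [ClO-] = 0.007052/0.05545 = 0.1272 M.
Kb = Kw/Ka = 1.0e-14 / 3.0 x 10^-8 = 3.33e-7.
[OH^-] = sqrt(Kb x [ClO-]) = sqrt(3.33e-7 x 0.1272) = 0.000206 M.
pOH = 3.69, so pH = 14.00 - 3.69 = 10.31.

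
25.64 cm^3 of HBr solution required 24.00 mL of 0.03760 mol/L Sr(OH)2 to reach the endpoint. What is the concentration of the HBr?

n(Sr(OH)2) delivered = 0.03760 x 0.02400 = 0.0009024 mol.
The reaction is 2 HBr + 1 Sr(OH)2, so n(HBr) = 0.0009024 x 2/1 = 0.001805 mol.
[HBr] = 0.001805 mol / 0.02564 L = 0.0704 M.

0.0704 M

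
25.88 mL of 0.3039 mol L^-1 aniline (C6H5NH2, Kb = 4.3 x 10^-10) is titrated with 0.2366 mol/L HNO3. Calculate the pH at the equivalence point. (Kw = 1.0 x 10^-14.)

n(C6H5NH2) = 0.3039 x 0.02588 = 0.007865 mol; V(HNO3) at equivalence = 0.007865/0.2366 = 0.03324 L.
At equivalence the base is fully converted to C6H5NH3+; total volume = 0.05912 L, so [C6H5NH3+] = 0.007865/0.05912 = 0.1330 M.
Ka(C6H5NH3+) = Kw/Kb = 1.0e-14 / 4.3 x 10^-10 = 2.33e-5.
[H^+] = sqrt(Ka x [C6H5NH3+]) = sqrt(2.33e-5 x 0.1330) = 0.00176 M.
pH = -log(0.00176) = 2.75.

2.75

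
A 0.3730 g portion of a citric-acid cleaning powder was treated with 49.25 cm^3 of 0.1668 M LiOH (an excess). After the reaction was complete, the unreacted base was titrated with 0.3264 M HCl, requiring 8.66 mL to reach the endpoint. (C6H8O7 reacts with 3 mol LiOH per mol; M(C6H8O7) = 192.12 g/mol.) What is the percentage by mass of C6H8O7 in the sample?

Total n(LiOH) added = 0.1668 x 0.04925 = 0.008215 mol.
n(HCl) used = 0.3264 x 0.008660 = 0.002827 mol, which equals the excess n(LiOH).
So n(LiOH) consumed by the sample = 0.008215 - 0.002827 = 0.005388 mol.
n(C6H8O7) = 0.005388 / 3 = 0.001796 mol.
mass C6H8O7 = 0.001796 x 192.12 = 0.3451 g, so %C6H8O7 = 0.3451/0.3730 x 100 = 92.5%.

92.5%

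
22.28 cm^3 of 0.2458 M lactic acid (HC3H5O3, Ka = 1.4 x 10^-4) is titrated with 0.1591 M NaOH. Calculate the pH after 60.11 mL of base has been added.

12.70

n(acid) = 0.2458 x 0.02228 = 0.005476 mol; n(NaOH) added = 0.1591 x 0.06011 = 0.009564 mol.
Base is in excess by 0.009564 - 0.005476 = 0.004087 mol in a total volume of 0.08239 L.
[OH^-] = 0.004087/0.08239 = 0.04961 M, so pOH = 1.30 and pH = 14.00 - 1.30 = 12.70.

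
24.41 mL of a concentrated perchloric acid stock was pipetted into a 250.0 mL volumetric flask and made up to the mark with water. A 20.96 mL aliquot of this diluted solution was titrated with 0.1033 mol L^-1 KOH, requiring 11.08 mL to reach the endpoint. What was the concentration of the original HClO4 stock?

0.559 M

n(KOH) = 0.1033 x 0.01108 = 0.001145 mol.
n(HClO4) in the aliquot = 0.001145 mol.
[diluted HClO4] = 0.001145 / 0.02096 = 0.05461 M.
Dilution factor = 250.0/24.41 = 10.24, so [stock] = 0.05461 x 10.24 = 0.559 M.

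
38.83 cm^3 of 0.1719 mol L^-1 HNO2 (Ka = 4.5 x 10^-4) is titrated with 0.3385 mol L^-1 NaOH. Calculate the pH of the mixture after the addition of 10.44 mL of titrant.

3.40

Initial n(HNO2) = 0.1719 x 0.03883 = 0.006675 mol.
n(NaOH) added = 0.3385 x 0.01044 = 0.003534 mol, converting that many moles of HNO2 to NO2-.
Remaining n(HNO2) = 0.003141 mol; n(NO2-) = 0.003534 mol.
By Henderson-Hasselbalch, pH = pKa + log([A^-]/[HA]) = 3.35 + log(0.003534/0.003141) = 3.35 + (+0.05) = 3.40.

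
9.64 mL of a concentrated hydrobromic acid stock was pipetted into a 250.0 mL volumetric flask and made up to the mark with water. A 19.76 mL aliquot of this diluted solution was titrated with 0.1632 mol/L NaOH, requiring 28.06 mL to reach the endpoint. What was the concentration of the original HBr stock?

6.01 M

n(NaOH) = 0.1632 x 0.02806 = 0.004579 mol.
n(HBr) in the aliquot = 0.004579 mol.
[diluted HBr] = 0.004579 / 0.01976 = 0.2318 M.
Dilution factor = 250.0/9.640 = 25.93, so [stock] = 0.2318 x 25.93 = 6.01 M.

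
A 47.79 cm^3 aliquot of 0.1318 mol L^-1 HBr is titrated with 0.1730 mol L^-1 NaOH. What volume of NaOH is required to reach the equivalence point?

36.4 mL

n(HBr) = 0.1318 mol/L x 0.04779 L = 0.006299 mol.
At equivalence n(NaOH) = n(HBr) = 0.006299 mol.
V(NaOH) = 0.006299 / 0.1730 = 0.03641 L = 36.4 mL.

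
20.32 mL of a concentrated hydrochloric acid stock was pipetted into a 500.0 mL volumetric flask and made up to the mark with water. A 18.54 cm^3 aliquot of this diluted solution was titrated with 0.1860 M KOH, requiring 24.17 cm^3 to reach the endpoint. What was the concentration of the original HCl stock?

5.97 M

n(KOH) = 0.1860 x 0.02417 = 0.004496 mol.
n(HCl) in the aliquot = 0.004496 mol.
[diluted HCl] = 0.004496 / 0.01854 = 0.2425 M.
Dilution factor = 500.0/20.32 = 24.61, so [stock] = 0.2425 x 24.61 = 5.97 M.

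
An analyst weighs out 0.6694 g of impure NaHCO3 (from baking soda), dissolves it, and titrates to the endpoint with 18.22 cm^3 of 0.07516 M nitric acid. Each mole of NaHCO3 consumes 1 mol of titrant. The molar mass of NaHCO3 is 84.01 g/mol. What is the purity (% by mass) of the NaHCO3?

n(HNO3) = 0.07516 x 0.01822 = 0.001369 mol.
n(NaHCO3) = 0.001369 / 1 = 0.001369 mol.
mass of NaHCO3 = 0.001369 x 84.01 = 0.1150 g.
% purity = 0.1150 / 0.6694 x 100 = 17.2%.

17.2%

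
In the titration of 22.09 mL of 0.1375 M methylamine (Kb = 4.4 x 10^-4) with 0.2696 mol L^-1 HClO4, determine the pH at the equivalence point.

n(CH3NH2) = 0.1375 x 0.02209 = 0.003037 mol; V(HClO4) at equivalence = 0.003037/0.2696 = 0.01127 L.
At equivalence the base is fully converted to CH3NH3+; total volume = 0.03336 L, so [CH3NH3+] = 0.003037/0.03336 = 0.09106 M.
Ka(CH3NH3+) = Kw/Kb = 1.0e-14 / 4.4 x 10^-4 = 2.27e-11.
[H^+] = sqrt(Ka x [CH3NH3+]) = sqrt(2.27e-11 x 0.09106) = 1.44e-6 M.
pH = -log(1.44e-6) = 5.84.

5.84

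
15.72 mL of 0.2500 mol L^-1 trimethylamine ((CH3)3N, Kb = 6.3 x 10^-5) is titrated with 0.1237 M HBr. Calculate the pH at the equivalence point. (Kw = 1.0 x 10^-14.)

5.44

n((CH3)3N) = 0.2500 x 0.01572 = 0.003930 mol; V(HBr) at equivalence = 0.003930/0.1237 = 0.03177 L.
At equivalence the base is fully converted to (CH3)3NH+; total volume = 0.04749 L, so [(CH3)3NH+] = 0.003930/0.04749 = 0.08275 M.
Ka((CH3)3NH+) = Kw/Kb = 1.0e-14 / 6.3 x 10^-5 = 1.59e-10.
[H^+] = sqrt(Ka x [(CH3)3NH+]) = sqrt(1.59e-10 x 0.08275) = 3.62e-6 M.
pH = -log(3.62e-6) = 5.44.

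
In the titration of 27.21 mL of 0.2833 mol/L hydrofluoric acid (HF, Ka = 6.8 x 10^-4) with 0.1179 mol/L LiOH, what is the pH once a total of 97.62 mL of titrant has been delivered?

12.48

n(acid) = 0.2833 x 0.02721 = 0.007709 mol; n(LiOH) added = 0.1179 x 0.09762 = 0.01151 mol.
Base is in excess by 0.01151 - 0.007709 = 0.003801 mol in a total volume of 0.1248 L.
[OH^-] = 0.003801/0.1248 = 0.03045 M, so pOH = 1.52 and pH = 14.00 - 1.52 = 12.48.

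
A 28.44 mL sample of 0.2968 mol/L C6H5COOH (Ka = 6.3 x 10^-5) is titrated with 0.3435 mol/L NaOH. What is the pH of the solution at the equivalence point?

n(C6H5COOH) = 0.2968 x 0.02844 = 0.008441 mol; V(NaOH) at equivalence = 0.008441/0.3435 = 0.02457 L.
At equivalence all the acid is converted to C6H5COO-; total volume = 0.02844 + 0.02457 = 0.05301 L, so [C6H5COO-] = 0.008441/0.05301 = 0.1592 M.
Kb = Kw/Ka = 1.0e-14 / 6.3 x 10^-5 = 1.59e-10.
[OH^-] = sqrt(Kb x [C6H5COO-]) = sqrt(1.59e-10 x 0.1592) = 5.03e-6 M.
pOH = 5.30, so pH = 14.00 - 5.30 = 8.70.

8.70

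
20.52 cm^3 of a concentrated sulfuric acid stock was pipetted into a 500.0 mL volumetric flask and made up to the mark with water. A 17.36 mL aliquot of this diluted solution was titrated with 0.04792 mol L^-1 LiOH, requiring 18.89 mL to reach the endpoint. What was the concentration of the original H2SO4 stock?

0.635 M

n(LiOH) = 0.04792 x 0.01889 = 0.0009052 mol.
n(H2SO4) in the aliquot = 0.0009052 x 1/2 = 0.0004526 mol.
[diluted H2SO4] = 0.0004526 / 0.01736 = 0.02607 M.
Dilution factor = 500.0/20.52 = 24.37, so [stock] = 0.02607 x 24.37 = 0.635 M.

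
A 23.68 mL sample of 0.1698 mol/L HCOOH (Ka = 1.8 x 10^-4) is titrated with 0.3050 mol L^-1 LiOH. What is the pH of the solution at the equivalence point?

n(HCOOH) = 0.1698 x 0.02368 = 0.004021 mol; V(LiOH) at equivalence = 0.004021/0.3050 = 0.01318 L.
At equivalence all the acid is converted to HCOO-; total volume = 0.02368 + 0.01318 = 0.03686 L, so [HCOO-] = 0.004021/0.03686 = 0.1091 M.
Kb = Kw/Ka = 1.0e-14 / 1.8 x 10^-4 = 5.56e-11.
[OH^-] = sqrt(Kb x [HCOO-]) = sqrt(5.56e-11 x 0.1091) = 2.46e-6 M.
pOH = 5.61, so pH = 14.00 - 5.61 = 8.39.

8.39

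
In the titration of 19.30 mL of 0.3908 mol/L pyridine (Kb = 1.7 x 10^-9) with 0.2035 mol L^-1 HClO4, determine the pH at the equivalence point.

n(C5H5N) = 0.3908 x 0.01930 = 0.007542 mol; V(HClO4) at equivalence = 0.007542/0.2035 = 0.03706 L.
At equivalence the base is fully converted to C5H5NH+; total volume = 0.05636 L, so [C5H5NH+] = 0.007542/0.05636 = 0.1338 M.
Ka(C5H5NH+) = Kw/Kb = 1.0e-14 / 1.7 x 10^-9 = 5.88e-6.
[H^+] = sqrt(Ka x [C5H5NH+]) = sqrt(5.88e-6 x 0.1338) = 0.000887 M.
pH = -log(0.000887) = 3.05.

3.05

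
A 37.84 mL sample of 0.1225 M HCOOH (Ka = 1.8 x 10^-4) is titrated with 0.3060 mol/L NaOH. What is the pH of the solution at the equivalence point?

n(HCOOH) = 0.1225 x 0.03784 = 0.004635 mol; V(NaOH) at equivalence = 0.004635/0.3060 = 0.01515 L.
At equivalence all the acid is converted to HCOO-; total volume = 0.03784 + 0.01515 = 0.05299 L, so [HCOO-] = 0.004635/0.05299 = 0.08748 M.
Kb = Kw/Ka = 1.0e-14 / 1.8 x 10^-4 = 5.56e-11.
[OH^-] = sqrt(Kb x [HCOO-]) = sqrt(5.56e-11 x 0.08748) = 2.20e-6 M.
pOH = 5.66, so pH = 14.00 - 5.66 = 8.34.

8.34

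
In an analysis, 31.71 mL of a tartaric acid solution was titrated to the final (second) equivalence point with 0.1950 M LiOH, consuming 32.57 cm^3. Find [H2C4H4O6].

0.100 M

n(LiOH) = 0.1950 x 0.03257 = 0.006351 mol.
At the final (second) equivalence point, 2 mol OH^- react per mol H2C4H4O6, so n(H2C4H4O6) = 0.006351 / 2 = 0.003176 mol.
[H2C4H4O6] = 0.003176 / 0.03171 L = 0.100 M.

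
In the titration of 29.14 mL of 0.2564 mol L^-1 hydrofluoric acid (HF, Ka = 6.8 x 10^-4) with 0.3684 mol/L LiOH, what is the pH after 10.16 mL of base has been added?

Initial n(HF) = 0.2564 x 0.02914 = 0.007471 mol.
n(LiOH) added = 0.3684 x 0.01016 = 0.003743 mol, converting that many moles of HF to F-.
Remaining n(HF) = 0.003729 mol; n(F-) = 0.003743 mol.
By Henderson-Hasselbalch, pH = pKa + log([A^-]/[HA]) = 3.17 + log(0.003743/0.003729) = 3.17 + (+0.00) = 3.17.

3.17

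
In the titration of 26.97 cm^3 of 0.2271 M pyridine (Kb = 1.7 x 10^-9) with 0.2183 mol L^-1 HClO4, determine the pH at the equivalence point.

n(C5H5N) = 0.2271 x 0.02697 = 0.006125 mol; V(HClO4) at equivalence = 0.006125/0.2183 = 0.02806 L.
At equivalence the base is fully converted to C5H5NH+; total volume = 0.05503 L, so [C5H5NH+] = 0.006125/0.05503 = 0.1113 M.
Ka(C5H5NH+) = Kw/Kb = 1.0e-14 / 1.7 x 10^-9 = 5.88e-6.
[H^+] = sqrt(Ka x [C5H5NH+]) = sqrt(5.88e-6 x 0.1113) = 0.000809 M.
pH = -log(0.000809) = 3.09.

3.09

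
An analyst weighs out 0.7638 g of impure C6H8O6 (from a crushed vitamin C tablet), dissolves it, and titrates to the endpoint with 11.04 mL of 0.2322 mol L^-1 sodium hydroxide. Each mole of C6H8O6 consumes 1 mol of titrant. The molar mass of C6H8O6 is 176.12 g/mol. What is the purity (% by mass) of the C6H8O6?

59.1%

n(NaOH) = 0.2322 x 0.01104 = 0.002563 mol.
n(C6H8O6) = 0.002563 / 1 = 0.002563 mol.
mass of C6H8O6 = 0.002563 x 176.12 = 0.4515 g.
% purity = 0.4515 / 0.7638 x 100 = 59.1%.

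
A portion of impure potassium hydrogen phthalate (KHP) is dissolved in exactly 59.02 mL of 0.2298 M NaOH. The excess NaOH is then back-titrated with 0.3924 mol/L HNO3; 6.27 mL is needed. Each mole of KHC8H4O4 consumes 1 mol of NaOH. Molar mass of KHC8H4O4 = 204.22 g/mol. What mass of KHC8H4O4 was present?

2.27 g

Total n(NaOH) added = 0.2298 x 0.05902 = 0.01356 mol.
n(HNO3) used = 0.3924 x 0.006270 = 0.002460 mol, which equals the excess n(NaOH).
So n(NaOH) consumed by the sample = 0.01356 - 0.002460 = 0.01110 mol.
n(KHC8H4O4) = 0.01110 / 1 = 0.01110 mol.
mass = 0.01110 mol x 204.22 g/mol = 2.27 g.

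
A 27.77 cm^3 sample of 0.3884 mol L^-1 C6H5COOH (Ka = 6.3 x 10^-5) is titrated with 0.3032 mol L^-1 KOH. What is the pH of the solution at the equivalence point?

8.72

n(C6H5COOH) = 0.3884 x 0.02777 = 0.01079 mol; V(KOH) at equivalence = 0.01079/0.3032 = 0.03557 L.
At equivalence all the acid is converted to C6H5COO-; total volume = 0.02777 + 0.03557 = 0.06334 L, so [C6H5COO-] = 0.01079/0.06334 = 0.1703 M.
Kb = Kw/Ka = 1.0e-14 / 6.3 x 10^-5 = 1.59e-10.
[OH^-] = sqrt(Kb x [C6H5COO-]) = sqrt(1.59e-10 x 0.1703) = 5.20e-6 M.
pOH = 5.28, so pH = 14.00 - 5.28 = 8.72.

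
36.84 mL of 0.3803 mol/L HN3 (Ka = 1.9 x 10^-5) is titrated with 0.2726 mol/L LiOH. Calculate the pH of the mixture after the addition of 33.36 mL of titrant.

4.99

Initial n(HN3) = 0.3803 x 0.03684 = 0.01401 mol.
n(LiOH) added = 0.2726 x 0.03336 = 0.009094 mol, converting that many moles of HN3 to N3-.
Remaining n(HN3) = 0.004916 mol; n(N3-) = 0.009094 mol.
By Henderson-Hasselbalch, pH = pKa + log([A^-]/[HA]) = 4.72 + log(0.009094/0.004916) = 4.72 + (+0.27) = 4.99.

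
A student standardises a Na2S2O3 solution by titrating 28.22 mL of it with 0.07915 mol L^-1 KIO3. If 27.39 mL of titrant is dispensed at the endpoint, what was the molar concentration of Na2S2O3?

0.461 M

n(KIO3) = 0.07915 x 0.02739 = 0.002168 mol.
From the balanced equation, 1 mol KIO3 reacts with 6 mol Na2S2O3, so n(Na2S2O3) = 0.002168 x 6/1 = 0.01301 mol.
[Na2S2O3] = 0.01301 / 0.02822 L = 0.461 M.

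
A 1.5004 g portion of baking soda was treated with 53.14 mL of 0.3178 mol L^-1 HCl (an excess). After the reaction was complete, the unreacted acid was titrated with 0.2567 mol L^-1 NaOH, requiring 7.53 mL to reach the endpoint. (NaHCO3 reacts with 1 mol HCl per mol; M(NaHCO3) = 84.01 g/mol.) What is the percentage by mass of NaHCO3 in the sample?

Total n(HCl) added = 0.3178 x 0.05314 = 0.01689 mol.
n(NaOH) used = 0.2567 x 0.007530 = 0.001933 mol, which equals the excess n(HCl).
So n(HCl) consumed by the sample = 0.01689 - 0.001933 = 0.01495 mol.
n(NaHCO3) = 0.01495 / 1 = 0.01495 mol.
mass NaHCO3 = 0.01495 x 84.01 = 1.256 g, so %NaHCO3 = 1.256/1.5004 x 100 = 83.7%.

83.7%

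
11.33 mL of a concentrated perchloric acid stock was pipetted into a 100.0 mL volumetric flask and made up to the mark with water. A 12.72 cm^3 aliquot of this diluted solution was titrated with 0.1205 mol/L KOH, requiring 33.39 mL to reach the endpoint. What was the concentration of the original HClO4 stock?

n(KOH) = 0.1205 x 0.03339 = 0.004023 mol.
n(HClO4) in the aliquot = 0.004023 mol.
[diluted HClO4] = 0.004023 / 0.01272 = 0.3163 M.
Dilution factor = 100.0/11.33 = 8.826, so [stock] = 0.3163 x 8.826 = 2.79 M.

2.79 M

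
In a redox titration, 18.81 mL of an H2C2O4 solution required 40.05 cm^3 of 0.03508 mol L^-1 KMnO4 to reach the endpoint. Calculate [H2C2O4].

0.187 M

n(KMnO4) = 0.03508 x 0.04005 = 0.001405 mol.
From the balanced equation, 2 mol KMnO4 reacts with 5 mol H2C2O4, so n(H2C2O4) = 0.001405 x 5/2 = 0.003512 mol.
[H2C2O4] = 0.003512 / 0.01881 L = 0.187 M.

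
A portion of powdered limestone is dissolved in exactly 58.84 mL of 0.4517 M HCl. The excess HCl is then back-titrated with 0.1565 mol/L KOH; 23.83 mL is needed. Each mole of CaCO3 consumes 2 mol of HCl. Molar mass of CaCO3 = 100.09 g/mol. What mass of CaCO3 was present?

1.14 g

Total n(HCl) added = 0.4517 x 0.05884 = 0.02658 mol.
n(KOH) used = 0.1565 x 0.02383 = 0.003729 mol, which equals the excess n(HCl).
So n(HCl) consumed by the sample = 0.02658 - 0.003729 = 0.02285 mol.
n(CaCO3) = 0.02285 / 2 = 0.01142 mol.
mass = 0.01142 mol x 100.09 g/mol = 1.14 g.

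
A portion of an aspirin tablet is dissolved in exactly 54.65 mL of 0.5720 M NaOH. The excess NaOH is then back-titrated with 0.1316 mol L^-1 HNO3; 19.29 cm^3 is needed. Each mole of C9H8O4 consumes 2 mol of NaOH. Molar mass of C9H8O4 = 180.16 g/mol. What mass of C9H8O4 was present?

Total n(NaOH) added = 0.5720 x 0.05465 = 0.03126 mol.
n(HNO3) used = 0.1316 x 0.01929 = 0.002539 mol, which equals the excess n(NaOH).
So n(NaOH) consumed by the sample = 0.03126 - 0.002539 = 0.02872 mol.
n(C9H8O4) = 0.02872 / 2 = 0.01436 mol.
mass = 0.01436 mol x 180.16 g/mol = 2.59 g.

2.59 g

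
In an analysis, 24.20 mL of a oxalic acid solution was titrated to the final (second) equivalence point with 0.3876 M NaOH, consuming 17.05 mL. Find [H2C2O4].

n(NaOH) = 0.3876 x 0.01705 = 0.006609 mol.
At the final (second) equivalence point, 2 mol OH^- react per mol H2C2O4, so n(H2C2O4) = 0.006609 / 2 = 0.003304 mol.
[H2C2O4] = 0.003304 / 0.02420 L = 0.137 M.

0.137 M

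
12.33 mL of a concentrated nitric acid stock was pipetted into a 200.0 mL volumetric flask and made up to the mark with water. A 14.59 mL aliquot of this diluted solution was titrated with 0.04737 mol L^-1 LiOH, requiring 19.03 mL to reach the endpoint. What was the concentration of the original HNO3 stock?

n(LiOH) = 0.04737 x 0.01903 = 0.0009015 mol.
n(HNO3) in the aliquot = 0.0009015 mol.
[diluted HNO3] = 0.0009015 / 0.01459 = 0.06179 M.
Dilution factor = 200.0/12.33 = 16.22, so [stock] = 0.06179 x 16.22 = 1.00 M.

1.00 M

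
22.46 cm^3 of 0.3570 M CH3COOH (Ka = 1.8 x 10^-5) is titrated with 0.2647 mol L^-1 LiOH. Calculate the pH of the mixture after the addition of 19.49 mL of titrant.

Initial n(CH3COOH) = 0.3570 x 0.02246 = 0.008018 mol.
n(LiOH) added = 0.2647 x 0.01949 = 0.005159 mol, converting that many moles of CH3COOH to CH3COO-.
Remaining n(CH3COOH) = 0.002859 mol; n(CH3COO-) = 0.005159 mol.
By Henderson-Hasselbalch, pH = pKa + log([A^-]/[HA]) = 4.74 + log(0.005159/0.002859) = 4.74 + (+0.26) = 5.00.

5.00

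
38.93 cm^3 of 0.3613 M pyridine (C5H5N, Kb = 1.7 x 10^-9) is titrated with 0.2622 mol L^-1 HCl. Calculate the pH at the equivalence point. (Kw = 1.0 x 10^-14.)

n(C5H5N) = 0.3613 x 0.03893 = 0.01407 mol; V(HCl) at equivalence = 0.01407/0.2622 = 0.05364 L.
At equivalence the base is fully converted to C5H5NH+; total volume = 0.09257 L, so [C5H5NH+] = 0.01407/0.09257 = 0.1519 M.
Ka(C5H5NH+) = Kw/Kb = 1.0e-14 / 1.7 x 10^-9 = 5.88e-6.
[H^+] = sqrt(Ka x [C5H5NH+]) = sqrt(5.88e-6 x 0.1519) = 0.000945 M.
pH = -log(0.000945) = 3.02.

3.02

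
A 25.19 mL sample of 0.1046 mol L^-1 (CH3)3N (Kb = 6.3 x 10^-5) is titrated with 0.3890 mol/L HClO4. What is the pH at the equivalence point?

n((CH3)3N) = 0.1046 x 0.02519 = 0.002635 mol; V(HClO4) at equivalence = 0.002635/0.3890 = 0.006773 L.
At equivalence the base is fully converted to (CH3)3NH+; total volume = 0.03196 L, so [(CH3)3NH+] = 0.002635/0.03196 = 0.08243 M.
Ka((CH3)3NH+) = Kw/Kb = 1.0e-14 / 6.3 x 10^-5 = 1.59e-10.
[H^+] = sqrt(Ka x [(CH3)3NH+]) = sqrt(1.59e-10 x 0.08243) = 3.62e-6 M.
pH = -log(3.62e-6) = 5.44.

5.44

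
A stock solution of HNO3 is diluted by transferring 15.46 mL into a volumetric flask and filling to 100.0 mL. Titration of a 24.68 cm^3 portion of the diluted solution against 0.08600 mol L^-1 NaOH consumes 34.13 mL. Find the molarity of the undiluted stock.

n(NaOH) = 0.08600 x 0.03413 = 0.002935 mol.
n(HNO3) in the aliquot = 0.002935 mol.
[diluted HNO3] = 0.002935 / 0.02468 = 0.1189 M.
Dilution factor = 100.0/15.46 = 6.468, so [stock] = 0.1189 x 6.468 = 0.769 M.

0.769 M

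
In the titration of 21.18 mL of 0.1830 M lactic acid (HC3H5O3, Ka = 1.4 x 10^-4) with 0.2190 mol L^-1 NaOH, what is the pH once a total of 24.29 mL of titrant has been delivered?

12.50

n(acid) = 0.1830 x 0.02118 = 0.003876 mol; n(NaOH) added = 0.2190 x 0.02429 = 0.005320 mol.
Base is in excess by 0.005320 - 0.003876 = 0.001444 mol in a total volume of 0.04547 L.
[OH^-] = 0.001444/0.04547 = 0.03175 M, so pOH = 1.50 and pH = 14.00 - 1.50 = 12.50.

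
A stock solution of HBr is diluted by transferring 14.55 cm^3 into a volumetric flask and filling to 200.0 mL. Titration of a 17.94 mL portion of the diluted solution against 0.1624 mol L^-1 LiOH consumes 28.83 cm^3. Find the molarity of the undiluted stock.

3.59 M

n(LiOH) = 0.1624 x 0.02883 = 0.004682 mol.
n(HBr) in the aliquot = 0.004682 mol.
[diluted HBr] = 0.004682 / 0.01794 = 0.2610 M.
Dilution factor = 200.0/14.55 = 13.75, so [stock] = 0.2610 x 13.75 = 3.59 M.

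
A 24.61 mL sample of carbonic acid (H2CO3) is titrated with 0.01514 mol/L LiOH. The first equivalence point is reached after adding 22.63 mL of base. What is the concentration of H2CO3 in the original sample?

0.0139 M

n(LiOH) = 0.01514 x 0.02263 = 0.0003426 mol.
At the first equivalence point, 1 mol OH^- react per mol H2CO3, so n(H2CO3) = 0.0003426 / 1 = 0.0003426 mol.
[H2CO3] = 0.0003426 / 0.02461 L = 0.0139 M.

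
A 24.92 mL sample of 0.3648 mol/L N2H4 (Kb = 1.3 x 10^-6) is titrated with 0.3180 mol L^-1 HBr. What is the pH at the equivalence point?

4.44

n(N2H4) = 0.3648 x 0.02492 = 0.009091 mol; V(HBr) at equivalence = 0.009091/0.3180 = 0.02859 L.
At equivalence the base is fully converted to N2H5+; total volume = 0.05351 L, so [N2H5+] = 0.009091/0.05351 = 0.1699 M.
Ka(N2H5+) = Kw/Kb = 1.0e-14 / 1.3 x 10^-6 = 7.69e-9.
[H^+] = sqrt(Ka x [N2H5+]) = sqrt(7.69e-9 x 0.1699) = 3.62e-5 M.
pH = -log(3.62e-5) = 4.44.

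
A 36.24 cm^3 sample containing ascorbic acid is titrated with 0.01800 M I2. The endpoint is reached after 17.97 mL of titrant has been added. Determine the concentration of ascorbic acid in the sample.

0.00893 M

n(I2) = 0.01800 x 0.01797 = 0.0003235 mol.
From the balanced equation, 1 mol I2 reacts with 1 mol ascorbic acid, so n(ascorbic acid) = 0.0003235 x 1/1 = 0.0003235 mol.
[ascorbic acid] = 0.0003235 / 0.03624 L = 0.00893 M.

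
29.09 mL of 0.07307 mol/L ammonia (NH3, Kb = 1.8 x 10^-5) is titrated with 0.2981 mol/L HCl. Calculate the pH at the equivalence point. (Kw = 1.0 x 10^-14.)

n(NH3) = 0.07307 x 0.02909 = 0.002126 mol; V(HCl) at equivalence = 0.002126/0.2981 = 0.007131 L.
At equivalence the base is fully converted to NH4+; total volume = 0.03622 L, so [NH4+] = 0.002126/0.03622 = 0.05869 M.
Ka(NH4+) = Kw/Kb = 1.0e-14 / 1.8 x 10^-5 = 5.56e-10.
[H^+] = sqrt(Ka x [NH4+]) = sqrt(5.56e-10 x 0.05869) = 5.71e-6 M.
pH = -log(5.71e-6) = 5.24.

5.24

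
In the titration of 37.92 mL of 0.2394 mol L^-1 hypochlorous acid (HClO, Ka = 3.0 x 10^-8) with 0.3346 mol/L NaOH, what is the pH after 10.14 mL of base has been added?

7.30

Initial n(HClO) = 0.2394 x 0.03792 = 0.009078 mol.
n(NaOH) added = 0.3346 x 0.01014 = 0.003393 mol, converting that many moles of HClO to ClO-.
Remaining n(HClO) = 0.005685 mol; n(ClO-) = 0.003393 mol.
By Henderson-Hasselbalch, pH = pKa + log([A^-]/[HA]) = 7.52 + log(0.003393/0.005685) = 7.52 + (-0.22) = 7.30.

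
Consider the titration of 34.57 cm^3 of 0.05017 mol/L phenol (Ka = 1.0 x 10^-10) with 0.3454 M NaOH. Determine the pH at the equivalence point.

11.32

n(C6H5OH) = 0.05017 x 0.03457 = 0.001734 mol; V(NaOH) at equivalence = 0.001734/0.3454 = 0.005021 L.
At equivalence all the acid is converted to C6H5O-; total volume = 0.03457 + 0.005021 = 0.03959 L, so [C6H5O-] = 0.001734/0.03959 = 0.04381 M.
Kb = Kw/Ka = 1.0e-14 / 1.0 x 10^-10 = 0.000100.
[OH^-] = sqrt(Kb x [C6H5O-]) = sqrt(0.000100 x 0.04381) = 0.00209 M.
pOH = 2.68, so pH = 14.00 - 2.68 = 11.32.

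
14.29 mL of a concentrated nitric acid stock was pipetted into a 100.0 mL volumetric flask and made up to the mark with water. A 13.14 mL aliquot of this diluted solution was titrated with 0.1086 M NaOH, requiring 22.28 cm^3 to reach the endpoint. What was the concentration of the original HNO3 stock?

n(NaOH) = 0.1086 x 0.02228 = 0.002420 mol.
n(HNO3) in the aliquot = 0.002420 mol.
[diluted HNO3] = 0.002420 / 0.01314 = 0.1841 M.
Dilution factor = 100.0/14.29 = 6.998, so [stock] = 0.1841 x 6.998 = 1.29 M.

1.29 M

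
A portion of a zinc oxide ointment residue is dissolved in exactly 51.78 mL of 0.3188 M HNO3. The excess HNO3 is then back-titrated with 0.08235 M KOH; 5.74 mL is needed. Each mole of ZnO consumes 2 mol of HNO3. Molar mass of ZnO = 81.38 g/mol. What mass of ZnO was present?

0.652 g

Total n(HNO3) added = 0.3188 x 0.05178 = 0.01651 mol.
n(KOH) used = 0.08235 x 0.005740 = 0.0004727 mol, which equals the excess n(HNO3).
So n(HNO3) consumed by the sample = 0.01651 - 0.0004727 = 0.01603 mol.
n(ZnO) = 0.01603 / 2 = 0.008017 mol.
mass = 0.008017 mol x 81.38 g/mol = 0.652 g.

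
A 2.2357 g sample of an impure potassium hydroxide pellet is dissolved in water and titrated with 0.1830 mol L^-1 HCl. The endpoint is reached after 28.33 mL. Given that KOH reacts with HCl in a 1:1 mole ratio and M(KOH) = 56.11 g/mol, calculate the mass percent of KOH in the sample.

n(HCl) = 0.1830 x 0.02833 = 0.005184 mol.
n(KOH) = 0.005184 / 1 = 0.005184 mol.
mass of KOH = 0.005184 x 56.11 = 0.2909 g.
% purity = 0.2909 / 2.2357 x 100 = 13.0%.

13.0%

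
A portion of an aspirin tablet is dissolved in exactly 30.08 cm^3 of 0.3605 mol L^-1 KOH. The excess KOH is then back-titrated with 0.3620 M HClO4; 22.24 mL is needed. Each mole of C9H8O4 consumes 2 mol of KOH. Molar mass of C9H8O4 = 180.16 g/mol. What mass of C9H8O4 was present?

Total n(KOH) added = 0.3605 x 0.03008 = 0.01084 mol.
n(HClO4) used = 0.3620 x 0.02224 = 0.008051 mol, which equals the excess n(KOH).
So n(KOH) consumed by the sample = 0.01084 - 0.008051 = 0.002793 mol.
n(C9H8O4) = 0.002793 / 2 = 0.001396 mol.
mass = 0.001396 mol x 180.16 g/mol = 0.252 g.

0.252 g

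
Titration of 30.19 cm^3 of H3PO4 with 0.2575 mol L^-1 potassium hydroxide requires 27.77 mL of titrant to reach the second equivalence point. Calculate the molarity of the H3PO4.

n(KOH) = 0.2575 x 0.02777 = 0.007151 mol.
At the second equivalence point, 2 mol OH^- react per mol H3PO4, so n(H3PO4) = 0.007151 / 2 = 0.003575 mol.
[H3PO4] = 0.003575 / 0.03019 L = 0.118 M.

0.118 M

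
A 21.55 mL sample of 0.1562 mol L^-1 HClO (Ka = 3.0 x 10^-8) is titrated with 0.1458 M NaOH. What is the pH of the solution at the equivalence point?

n(HClO) = 0.1562 x 0.02155 = 0.003366 mol; V(NaOH) at equivalence = 0.003366/0.1458 = 0.02309 L.
At equivalence all the acid is converted to ClO-; total volume = 0.02155 + 0.02309 = 0.04464 L, so [ClO-] = 0.003366/0.04464 = 0.07541 M.
Kb = Kw/Ka = 1.0e-14 / 3.0 x 10^-8 = 3.33e-7.
[OH^-] = sqrt(Kb x [ClO-]) = sqrt(3.33e-7 x 0.07541) = 0.000159 M.
pOH = 3.80, so pH = 14.00 - 3.80 = 10.20.

10.20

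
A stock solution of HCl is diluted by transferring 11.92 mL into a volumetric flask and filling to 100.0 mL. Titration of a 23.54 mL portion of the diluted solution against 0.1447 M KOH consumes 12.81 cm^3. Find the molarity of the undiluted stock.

0.661 M

n(KOH) = 0.1447 x 0.01281 = 0.001854 mol.
n(HCl) in the aliquot = 0.001854 mol.
[diluted HCl] = 0.001854 / 0.02354 = 0.07874 M.
Dilution factor = 100.0/11.92 = 8.389, so [stock] = 0.07874 x 8.389 = 0.661 M.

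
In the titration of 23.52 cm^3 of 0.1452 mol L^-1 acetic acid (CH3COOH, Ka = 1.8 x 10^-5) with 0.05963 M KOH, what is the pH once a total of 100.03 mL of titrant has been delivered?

12.31

n(acid) = 0.1452 x 0.02352 = 0.003415 mol; n(KOH) added = 0.05963 x 0.1000 = 0.005965 mol.
Base is in excess by 0.005965 - 0.003415 = 0.002550 mol in a total volume of 0.1235 L.
[OH^-] = 0.002550/0.1235 = 0.02064 M, so pOH = 1.69 and pH = 14.00 - 1.69 = 12.31.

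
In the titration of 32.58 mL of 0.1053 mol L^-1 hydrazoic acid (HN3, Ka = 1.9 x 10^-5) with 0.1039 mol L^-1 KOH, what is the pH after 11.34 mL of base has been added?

Initial n(HN3) = 0.1053 x 0.03258 = 0.003431 mol.
n(KOH) added = 0.1039 x 0.01134 = 0.001178 mol, converting that many moles of HN3 to N3-.
Remaining n(HN3) = 0.002252 mol; n(N3-) = 0.001178 mol.
By Henderson-Hasselbalch, pH = pKa + log([A^-]/[HA]) = 4.72 + log(0.001178/0.002252) = 4.72 + (-0.28) = 4.44.

4.44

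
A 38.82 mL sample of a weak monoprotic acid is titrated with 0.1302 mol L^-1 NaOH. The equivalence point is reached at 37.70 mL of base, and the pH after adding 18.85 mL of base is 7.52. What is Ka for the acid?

18.85 mL is half of the equivalence volume, so this is the half-equivalence point where [HA] = [A^-].
At half-equivalence pH = pKa, so pKa = 7.52.
Ka = 10^(-7.52) = 3.0 x 10^-8.

3.0 x 10^-8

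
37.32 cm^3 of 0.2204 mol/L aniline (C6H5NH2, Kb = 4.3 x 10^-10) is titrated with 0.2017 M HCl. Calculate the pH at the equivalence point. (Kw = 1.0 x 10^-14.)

n(C6H5NH2) = 0.2204 x 0.03732 = 0.008225 mol; V(HCl) at equivalence = 0.008225/0.2017 = 0.04078 L.
At equivalence the base is fully converted to C6H5NH3+; total volume = 0.07810 L, so [C6H5NH3+] = 0.008225/0.07810 = 0.1053 M.
Ka(C6H5NH3+) = Kw/Kb = 1.0e-14 / 4.3 x 10^-10 = 2.33e-5.
[H^+] = sqrt(Ka x [C6H5NH3+]) = sqrt(2.33e-5 x 0.1053) = 0.00157 M.
pH = -log(0.00157) = 2.81.

2.81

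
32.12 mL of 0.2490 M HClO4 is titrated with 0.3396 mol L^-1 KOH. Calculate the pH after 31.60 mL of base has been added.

n(acid) = 0.2490 x 0.03212 = 0.007998 mol; n(KOH) added = 0.3396 x 0.03160 = 0.01073 mol.
Base is in excess by 0.01073 - 0.007998 = 0.002733 mol in a total volume of 0.06372 L.
[OH^-] = 0.002733/0.06372 = 0.04290 M, so pOH = 1.37 and pH = 14.00 - 1.37 = 12.63.

12.63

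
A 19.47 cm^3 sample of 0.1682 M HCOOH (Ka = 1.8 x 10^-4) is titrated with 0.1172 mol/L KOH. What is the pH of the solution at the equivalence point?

n(HCOOH) = 0.1682 x 0.01947 = 0.003275 mol; V(KOH) at equivalence = 0.003275/0.1172 = 0.02794 L.
At equivalence all the acid is converted to HCOO-; total volume = 0.01947 + 0.02794 = 0.04741 L, so [HCOO-] = 0.003275/0.04741 = 0.06907 M.
Kb = Kw/Ka = 1.0e-14 / 1.8 x 10^-4 = 5.56e-11.
[OH^-] = sqrt(Kb x [HCOO-]) = sqrt(5.56e-11 x 0.06907) = 1.96e-6 M.
pOH = 5.71, so pH = 14.00 - 5.71 = 8.29.

8.29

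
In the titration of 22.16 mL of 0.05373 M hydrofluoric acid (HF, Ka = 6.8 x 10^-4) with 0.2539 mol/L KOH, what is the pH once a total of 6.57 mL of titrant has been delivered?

12.22

n(acid) = 0.05373 x 0.02216 = 0.001191 mol; n(KOH) added = 0.2539 x 0.006570 = 0.001668 mol.
Base is in excess by 0.001668 - 0.001191 = 0.0004775 mol in a total volume of 0.02873 L.
[OH^-] = 0.0004775/0.02873 = 0.01662 M, so pOH = 1.78 and pH = 14.00 - 1.78 = 12.22.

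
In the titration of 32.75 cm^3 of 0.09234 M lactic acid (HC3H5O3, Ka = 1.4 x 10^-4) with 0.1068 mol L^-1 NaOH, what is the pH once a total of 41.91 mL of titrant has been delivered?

12.29

n(acid) = 0.09234 x 0.03275 = 0.003024 mol; n(NaOH) added = 0.1068 x 0.04191 = 0.004476 mol.
Base is in excess by 0.004476 - 0.003024 = 0.001452 mol in a total volume of 0.07466 L.
[OH^-] = 0.001452/0.07466 = 0.01945 M, so pOH = 1.71 and pH = 14.00 - 1.71 = 12.29.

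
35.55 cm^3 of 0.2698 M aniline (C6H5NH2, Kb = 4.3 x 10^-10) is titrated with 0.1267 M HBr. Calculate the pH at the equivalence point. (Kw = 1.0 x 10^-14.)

2.85

n(C6H5NH2) = 0.2698 x 0.03555 = 0.009591 mol; V(HBr) at equivalence = 0.009591/0.1267 = 0.07570 L.
At equivalence the base is fully converted to C6H5NH3+; total volume = 0.1113 L, so [C6H5NH3+] = 0.009591/0.1113 = 0.08621 M.
Ka(C6H5NH3+) = Kw/Kb = 1.0e-14 / 4.3 x 10^-10 = 2.33e-5.
[H^+] = sqrt(Ka x [C6H5NH3+]) = sqrt(2.33e-5 x 0.08621) = 0.00142 M.
pH = -log(0.00142) = 2.85.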